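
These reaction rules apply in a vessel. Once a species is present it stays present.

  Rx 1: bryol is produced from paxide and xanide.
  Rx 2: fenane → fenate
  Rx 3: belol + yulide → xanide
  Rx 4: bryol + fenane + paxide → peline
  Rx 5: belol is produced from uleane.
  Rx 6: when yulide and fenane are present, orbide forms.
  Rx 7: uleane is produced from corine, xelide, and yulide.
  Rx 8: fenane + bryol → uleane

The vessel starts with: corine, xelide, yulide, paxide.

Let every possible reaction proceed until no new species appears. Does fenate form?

fenate would need fenane (Rx 2), but fenane never forms.

No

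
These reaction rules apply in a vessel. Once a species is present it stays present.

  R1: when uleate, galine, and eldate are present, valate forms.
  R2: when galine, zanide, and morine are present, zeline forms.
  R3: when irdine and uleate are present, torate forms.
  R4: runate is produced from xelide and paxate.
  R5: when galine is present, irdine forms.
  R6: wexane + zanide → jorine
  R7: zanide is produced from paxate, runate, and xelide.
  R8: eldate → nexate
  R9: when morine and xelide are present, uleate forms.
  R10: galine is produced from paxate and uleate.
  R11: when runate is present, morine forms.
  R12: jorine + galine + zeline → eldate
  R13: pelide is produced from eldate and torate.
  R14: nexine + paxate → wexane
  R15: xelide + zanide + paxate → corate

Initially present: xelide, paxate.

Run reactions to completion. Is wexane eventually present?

No

wexane would need nexine and paxate (R14), but nexine never forms.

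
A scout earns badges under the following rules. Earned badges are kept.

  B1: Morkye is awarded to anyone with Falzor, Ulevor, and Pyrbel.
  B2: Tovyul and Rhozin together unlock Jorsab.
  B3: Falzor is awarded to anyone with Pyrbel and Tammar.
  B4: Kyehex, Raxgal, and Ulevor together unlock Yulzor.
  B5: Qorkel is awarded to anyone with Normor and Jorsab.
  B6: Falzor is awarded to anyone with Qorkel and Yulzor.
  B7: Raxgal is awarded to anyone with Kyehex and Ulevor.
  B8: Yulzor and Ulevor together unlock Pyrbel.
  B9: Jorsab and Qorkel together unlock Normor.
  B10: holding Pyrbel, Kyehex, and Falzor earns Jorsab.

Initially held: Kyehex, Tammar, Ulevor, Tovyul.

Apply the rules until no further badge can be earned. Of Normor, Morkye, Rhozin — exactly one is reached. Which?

Morkye

With Kyehex and Ulevor, Raxgal is earned (B7).
With Kyehex, Raxgal, and Ulevor, Yulzor is earned (B4).
With Yulzor and Ulevor, Pyrbel is earned (B8).
With Pyrbel and Tammar, Falzor is earned (B3).
With Falzor, Ulevor, and Pyrbel, Morkye is earned (B1).
Normor would need Jorsab and Qorkel (B9), but Qorkel is never earned. No rule produces Rhozin, and it is not given.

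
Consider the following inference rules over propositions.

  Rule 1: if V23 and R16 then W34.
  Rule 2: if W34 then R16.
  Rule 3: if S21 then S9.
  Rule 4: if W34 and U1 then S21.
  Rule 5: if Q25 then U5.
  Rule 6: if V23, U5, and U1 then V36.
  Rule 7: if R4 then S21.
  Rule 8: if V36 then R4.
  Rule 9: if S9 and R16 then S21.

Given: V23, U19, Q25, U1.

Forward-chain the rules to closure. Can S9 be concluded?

Yes

Q25 holds, so U5 follows (Rule 5).
V23, U5, and U1 hold, so V36 follows (Rule 6).
From V36, Rule 8 gives R4.
From R4, Rule 7 gives S21.
S21 holds, so S9 follows (Rule 3).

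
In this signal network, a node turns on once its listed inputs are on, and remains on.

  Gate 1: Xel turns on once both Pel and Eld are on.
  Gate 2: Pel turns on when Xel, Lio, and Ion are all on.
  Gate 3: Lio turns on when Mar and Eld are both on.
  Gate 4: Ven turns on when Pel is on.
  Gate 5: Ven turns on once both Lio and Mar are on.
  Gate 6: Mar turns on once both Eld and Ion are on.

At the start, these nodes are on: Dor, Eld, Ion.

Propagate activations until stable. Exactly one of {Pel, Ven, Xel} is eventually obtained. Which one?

Ven

Gate 6: Eld and Ion on → Mar on.
Gate 3: Mar and Eld on → Lio on.
Gate 5: Lio and Mar on → Ven on.
Xel would need Pel and Eld (Gate 1), but Pel never turns on. Pel would need Xel, Lio, and Ion (Gate 2), but Xel never turns on.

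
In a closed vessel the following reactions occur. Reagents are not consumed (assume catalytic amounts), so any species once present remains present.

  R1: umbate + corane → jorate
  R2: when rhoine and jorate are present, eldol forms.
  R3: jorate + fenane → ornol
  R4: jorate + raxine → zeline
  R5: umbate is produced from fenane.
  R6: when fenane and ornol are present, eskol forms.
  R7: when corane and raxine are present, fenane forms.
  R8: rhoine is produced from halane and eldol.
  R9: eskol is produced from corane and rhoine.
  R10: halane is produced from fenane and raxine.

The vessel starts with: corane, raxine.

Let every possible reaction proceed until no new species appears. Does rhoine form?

No

rhoine would need halane and eldol (R8), but eldol never forms.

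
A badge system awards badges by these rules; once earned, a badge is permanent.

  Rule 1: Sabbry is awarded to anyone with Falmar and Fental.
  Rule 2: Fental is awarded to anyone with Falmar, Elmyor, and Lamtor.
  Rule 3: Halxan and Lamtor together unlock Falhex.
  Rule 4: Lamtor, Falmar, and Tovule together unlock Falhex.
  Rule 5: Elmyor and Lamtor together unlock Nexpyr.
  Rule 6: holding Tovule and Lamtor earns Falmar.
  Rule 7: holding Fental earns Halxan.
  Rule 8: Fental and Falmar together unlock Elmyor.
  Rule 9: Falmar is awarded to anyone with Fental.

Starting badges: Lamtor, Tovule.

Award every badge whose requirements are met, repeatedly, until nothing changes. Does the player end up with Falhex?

Yes

With Tovule and Lamtor, Falmar is earned (Rule 6).
With Lamtor, Falmar, and Tovule, Falhex is earned (Rule 4).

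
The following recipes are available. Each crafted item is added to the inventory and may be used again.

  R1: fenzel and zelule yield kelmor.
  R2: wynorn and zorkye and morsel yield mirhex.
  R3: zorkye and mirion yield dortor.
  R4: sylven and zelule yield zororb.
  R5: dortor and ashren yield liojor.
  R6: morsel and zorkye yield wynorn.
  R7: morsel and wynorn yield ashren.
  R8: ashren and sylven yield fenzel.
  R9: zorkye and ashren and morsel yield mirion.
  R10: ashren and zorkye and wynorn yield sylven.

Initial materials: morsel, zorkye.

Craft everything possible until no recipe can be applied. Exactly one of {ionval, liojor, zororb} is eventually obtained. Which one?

Using R6, morsel and zorkye make wynorn.
Using R7, morsel and wynorn make ashren.
Using R9, zorkye, ashren, and morsel make mirion.
Using R3, zorkye and mirion make dortor.
dortor and ashren → liojor (R5).
No rule produces ionval, and it is not given. zororb would need sylven and zelule (R4), but zelule is never obtained.

liojor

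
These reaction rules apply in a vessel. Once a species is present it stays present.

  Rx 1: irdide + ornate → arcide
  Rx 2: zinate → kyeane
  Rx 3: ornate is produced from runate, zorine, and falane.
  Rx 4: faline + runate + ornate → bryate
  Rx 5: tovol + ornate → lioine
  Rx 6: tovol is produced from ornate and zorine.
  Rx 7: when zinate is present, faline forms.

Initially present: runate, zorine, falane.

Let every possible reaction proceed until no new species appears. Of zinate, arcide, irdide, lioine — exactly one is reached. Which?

runate, zorine, and falane present → ornate forms (Rx 3).
ornate and zorine present → tovol forms (Rx 6).
tovol and ornate present → lioine forms (Rx 5).
arcide would need irdide and ornate (Rx 1), but irdide never forms. No rule produces zinate, and it is not given. No rule produces irdide, and it is not given.

lioine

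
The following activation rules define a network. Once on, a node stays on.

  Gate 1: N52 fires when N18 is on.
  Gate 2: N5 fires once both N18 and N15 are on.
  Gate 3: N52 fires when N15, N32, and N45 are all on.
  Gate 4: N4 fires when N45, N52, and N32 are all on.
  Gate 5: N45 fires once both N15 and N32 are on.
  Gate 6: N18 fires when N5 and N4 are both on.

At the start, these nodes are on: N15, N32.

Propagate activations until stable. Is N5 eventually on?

No

N5 would need N18 and N15 (Gate 2), but N18 never turns on.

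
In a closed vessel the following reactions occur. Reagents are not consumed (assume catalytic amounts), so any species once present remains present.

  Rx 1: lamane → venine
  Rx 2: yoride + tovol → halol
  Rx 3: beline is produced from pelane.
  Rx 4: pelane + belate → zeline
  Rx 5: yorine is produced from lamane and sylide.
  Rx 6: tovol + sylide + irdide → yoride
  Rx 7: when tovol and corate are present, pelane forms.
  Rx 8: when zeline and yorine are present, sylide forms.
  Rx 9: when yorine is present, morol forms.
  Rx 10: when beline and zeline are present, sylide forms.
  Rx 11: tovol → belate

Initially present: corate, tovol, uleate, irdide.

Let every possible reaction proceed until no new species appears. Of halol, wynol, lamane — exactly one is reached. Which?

tovol present → belate forms (Rx 11).
tovol and corate present → pelane forms (Rx 7).
pelane and belate present → zeline forms (Rx 4).
pelane present → beline forms (Rx 3).
beline and zeline present → sylide forms (Rx 10).
tovol, sylide, and irdide present → yoride forms (Rx 6).
yoride and tovol present → halol forms (Rx 2).
No rule produces lamane, and it is not given. No rule produces wynol, and it is not given.

halol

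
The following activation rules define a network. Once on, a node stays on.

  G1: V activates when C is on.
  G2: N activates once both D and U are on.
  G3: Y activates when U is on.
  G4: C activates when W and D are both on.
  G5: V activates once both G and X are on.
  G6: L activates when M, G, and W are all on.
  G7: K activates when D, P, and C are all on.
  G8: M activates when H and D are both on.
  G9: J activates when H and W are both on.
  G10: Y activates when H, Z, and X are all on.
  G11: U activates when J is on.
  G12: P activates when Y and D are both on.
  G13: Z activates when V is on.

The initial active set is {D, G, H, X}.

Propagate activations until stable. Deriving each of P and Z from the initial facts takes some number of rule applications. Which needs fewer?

Z

Z: G5: G and X on → V on. V is on, so Z activates (G13). [2 rule applications]
P: G and X are on, so V activates (G5). V is on, so Z activates (G13). G10: H, Z, and X on → Y on. G12: Y and D on → P on. [4 rule applications]
Z needs fewer.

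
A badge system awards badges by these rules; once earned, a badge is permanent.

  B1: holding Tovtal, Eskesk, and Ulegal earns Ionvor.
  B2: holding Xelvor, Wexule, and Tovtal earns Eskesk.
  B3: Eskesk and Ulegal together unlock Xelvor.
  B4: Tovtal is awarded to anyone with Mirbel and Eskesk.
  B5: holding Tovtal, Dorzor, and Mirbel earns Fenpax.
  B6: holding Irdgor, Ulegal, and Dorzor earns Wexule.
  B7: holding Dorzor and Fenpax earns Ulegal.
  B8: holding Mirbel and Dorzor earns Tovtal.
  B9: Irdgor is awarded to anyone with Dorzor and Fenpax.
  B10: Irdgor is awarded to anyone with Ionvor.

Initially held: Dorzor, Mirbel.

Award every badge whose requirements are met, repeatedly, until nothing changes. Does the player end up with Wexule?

With Mirbel and Dorzor, Tovtal is earned (B8).
With Tovtal, Dorzor, and Mirbel, Fenpax is earned (B5).
With Dorzor and Fenpax, Irdgor is earned (B9).
With Dorzor and Fenpax, Ulegal is earned (B7).
With Irdgor, Ulegal, and Dorzor, Wexule is earned (B6).

Yes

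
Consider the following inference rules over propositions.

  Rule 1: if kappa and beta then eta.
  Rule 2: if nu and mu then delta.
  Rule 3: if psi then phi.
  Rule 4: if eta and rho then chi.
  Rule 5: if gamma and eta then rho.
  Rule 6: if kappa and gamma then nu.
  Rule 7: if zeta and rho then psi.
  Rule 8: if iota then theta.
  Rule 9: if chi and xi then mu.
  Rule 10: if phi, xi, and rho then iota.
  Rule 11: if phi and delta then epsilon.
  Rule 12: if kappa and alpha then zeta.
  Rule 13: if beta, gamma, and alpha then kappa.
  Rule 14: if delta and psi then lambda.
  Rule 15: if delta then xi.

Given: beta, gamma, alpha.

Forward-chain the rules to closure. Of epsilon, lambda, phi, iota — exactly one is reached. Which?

phi

From beta, gamma, and alpha, Rule 13 gives kappa.
kappa and alpha hold, so zeta follows (Rule 12).
kappa and beta hold, so eta follows (Rule 1).
From gamma and eta, Rule 5 gives rho.
From zeta and rho, Rule 7 gives psi.
From psi, Rule 3 gives phi.
epsilon would need phi and delta (Rule 11), but delta is never established. lambda would need delta and psi (Rule 14), but delta is never established. iota would need phi, xi, and rho (Rule 10), but xi is never established.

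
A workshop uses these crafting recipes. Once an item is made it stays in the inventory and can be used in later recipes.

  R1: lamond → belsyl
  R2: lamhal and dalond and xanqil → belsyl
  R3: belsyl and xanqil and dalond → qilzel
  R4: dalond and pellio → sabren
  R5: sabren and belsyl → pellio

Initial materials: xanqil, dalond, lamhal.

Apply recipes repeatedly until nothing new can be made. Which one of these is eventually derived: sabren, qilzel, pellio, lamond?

qilzel

Using R2, lamhal, dalond, and xanqil make belsyl.
Using R3, belsyl, xanqil, and dalond make qilzel.
sabren would need dalond and pellio (R4), but pellio is never obtained. No rule produces lamond, and it is not given. pellio would need sabren and belsyl (R5), but sabren is never obtained.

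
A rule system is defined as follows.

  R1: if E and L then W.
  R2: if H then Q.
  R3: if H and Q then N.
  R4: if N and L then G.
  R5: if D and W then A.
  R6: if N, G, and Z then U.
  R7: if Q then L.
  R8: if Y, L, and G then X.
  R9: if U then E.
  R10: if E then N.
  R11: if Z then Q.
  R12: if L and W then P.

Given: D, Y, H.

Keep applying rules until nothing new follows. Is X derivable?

H holds, so Q follows (R2).
From Q, R7 gives L.
From H and Q, R3 gives N.
From N and L, R4 gives G.
From Y, L, and G, R8 gives X.

Yes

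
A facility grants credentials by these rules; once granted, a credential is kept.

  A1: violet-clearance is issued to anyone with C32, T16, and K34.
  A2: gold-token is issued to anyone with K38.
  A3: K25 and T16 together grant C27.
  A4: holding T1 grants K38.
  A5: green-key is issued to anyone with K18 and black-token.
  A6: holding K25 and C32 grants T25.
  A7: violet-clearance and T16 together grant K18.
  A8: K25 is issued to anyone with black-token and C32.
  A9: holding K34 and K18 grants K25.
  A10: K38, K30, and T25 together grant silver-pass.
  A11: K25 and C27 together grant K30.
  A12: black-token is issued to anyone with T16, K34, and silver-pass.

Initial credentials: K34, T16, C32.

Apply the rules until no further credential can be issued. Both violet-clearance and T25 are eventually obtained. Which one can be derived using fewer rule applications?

violet-clearance: Holding C32, T16, and K34 grants violet-clearance (A1). [1 rule application]
T25: Holding C32, T16, and K34 grants violet-clearance (A1). Holding violet-clearance and T16 grants K18 (A7). Holding K34 and K18 grants K25 (A9). Holding K25 and C32 grants T25 (A6). [4 rule applications]
violet-clearance needs fewer.

violet-clearance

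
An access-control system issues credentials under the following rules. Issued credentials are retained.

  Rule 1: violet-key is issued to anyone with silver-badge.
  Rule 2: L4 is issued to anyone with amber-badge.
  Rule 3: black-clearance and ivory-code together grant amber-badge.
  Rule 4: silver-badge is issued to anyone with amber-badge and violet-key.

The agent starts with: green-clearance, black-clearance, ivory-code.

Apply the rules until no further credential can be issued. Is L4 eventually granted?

Yes

Holding black-clearance and ivory-code grants amber-badge (Rule 3).
Holding amber-badge grants L4 (Rule 2).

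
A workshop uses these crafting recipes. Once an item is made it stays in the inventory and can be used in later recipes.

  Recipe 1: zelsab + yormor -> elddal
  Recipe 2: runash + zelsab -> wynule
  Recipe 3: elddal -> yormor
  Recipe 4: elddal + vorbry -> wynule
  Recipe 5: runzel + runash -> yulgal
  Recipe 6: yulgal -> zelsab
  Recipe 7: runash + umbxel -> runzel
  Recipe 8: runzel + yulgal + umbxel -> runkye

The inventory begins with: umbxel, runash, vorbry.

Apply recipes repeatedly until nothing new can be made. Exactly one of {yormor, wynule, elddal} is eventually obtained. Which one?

wynule

Using Recipe 7, runash and umbxel make runzel.
runzel + runash -> yulgal (Recipe 5).
Using Recipe 6, yulgal makes zelsab.
runash + zelsab -> wynule (Recipe 2).
elddal would need zelsab and yormor (Recipe 1), but yormor is never obtained. yormor would need elddal (Recipe 3), but elddal is never obtained.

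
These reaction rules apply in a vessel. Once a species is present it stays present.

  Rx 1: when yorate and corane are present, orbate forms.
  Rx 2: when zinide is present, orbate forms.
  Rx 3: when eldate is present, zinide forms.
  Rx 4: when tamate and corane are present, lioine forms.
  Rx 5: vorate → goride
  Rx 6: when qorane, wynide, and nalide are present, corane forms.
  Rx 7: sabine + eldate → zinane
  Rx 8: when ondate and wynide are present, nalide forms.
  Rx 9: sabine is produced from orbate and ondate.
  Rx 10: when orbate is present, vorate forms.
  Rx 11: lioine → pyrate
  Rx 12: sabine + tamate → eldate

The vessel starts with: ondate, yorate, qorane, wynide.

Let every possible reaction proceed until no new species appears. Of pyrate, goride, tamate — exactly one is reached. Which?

ondate and wynide present → nalide forms (Rx 8).
qorane, wynide, and nalide present → corane forms (Rx 6).
yorate and corane present → orbate forms (Rx 1).
orbate present → vorate forms (Rx 10).
vorate present → goride forms (Rx 5).
No rule produces tamate, and it is not given. pyrate would need lioine (Rx 11), but lioine never forms.

goride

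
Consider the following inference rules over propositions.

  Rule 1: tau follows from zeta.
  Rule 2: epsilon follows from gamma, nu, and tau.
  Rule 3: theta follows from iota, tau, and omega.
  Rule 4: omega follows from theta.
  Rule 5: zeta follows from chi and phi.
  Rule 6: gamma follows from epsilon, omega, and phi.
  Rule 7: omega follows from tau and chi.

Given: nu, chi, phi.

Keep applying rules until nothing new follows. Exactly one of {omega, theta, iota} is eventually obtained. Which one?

omega

chi and phi hold, so zeta follows (Rule 5).
From zeta, Rule 1 gives tau.
From tau and chi, Rule 7 gives omega.
No rule produces iota, and it is not given. theta would need iota, tau, and omega (Rule 3), but iota is never established.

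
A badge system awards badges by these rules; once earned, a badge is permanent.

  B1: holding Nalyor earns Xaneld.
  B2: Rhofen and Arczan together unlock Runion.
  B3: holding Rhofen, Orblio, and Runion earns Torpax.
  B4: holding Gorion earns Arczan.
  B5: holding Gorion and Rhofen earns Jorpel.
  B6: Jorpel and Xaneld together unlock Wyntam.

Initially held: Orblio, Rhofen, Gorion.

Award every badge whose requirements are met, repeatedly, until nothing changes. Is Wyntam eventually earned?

No

Wyntam would need Jorpel and Xaneld (B6), but Xaneld is never earned.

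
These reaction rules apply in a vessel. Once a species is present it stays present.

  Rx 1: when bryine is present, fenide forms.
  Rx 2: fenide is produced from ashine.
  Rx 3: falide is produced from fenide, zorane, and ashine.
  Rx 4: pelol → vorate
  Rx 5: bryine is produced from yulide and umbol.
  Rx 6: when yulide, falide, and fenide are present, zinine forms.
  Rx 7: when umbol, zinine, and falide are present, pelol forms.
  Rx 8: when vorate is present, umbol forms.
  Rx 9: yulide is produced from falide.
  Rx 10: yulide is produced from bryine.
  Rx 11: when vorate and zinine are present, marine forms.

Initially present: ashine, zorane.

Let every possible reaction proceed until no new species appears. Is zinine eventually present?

ashine present → fenide forms (Rx 2).
fenide, zorane, and ashine present → falide forms (Rx 3).
falide present → yulide forms (Rx 9).
yulide, falide, and fenide present → zinine forms (Rx 6).

Yes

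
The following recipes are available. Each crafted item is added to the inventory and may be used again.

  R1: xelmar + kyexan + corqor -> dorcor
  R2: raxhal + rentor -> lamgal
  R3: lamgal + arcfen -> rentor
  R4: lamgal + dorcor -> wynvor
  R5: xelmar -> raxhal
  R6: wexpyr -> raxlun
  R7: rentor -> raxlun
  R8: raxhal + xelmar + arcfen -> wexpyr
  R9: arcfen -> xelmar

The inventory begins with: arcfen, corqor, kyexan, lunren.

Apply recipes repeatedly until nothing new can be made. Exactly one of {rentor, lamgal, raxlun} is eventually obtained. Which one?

raxlun

Using R9, arcfen makes xelmar.
Using R5, xelmar makes raxhal.
Using R8, raxhal, xelmar, and arcfen make wexpyr.
wexpyr -> raxlun (R6).
rentor would need lamgal and arcfen (R3), but lamgal is never obtained. lamgal would need raxhal and rentor (R2), but rentor is never obtained.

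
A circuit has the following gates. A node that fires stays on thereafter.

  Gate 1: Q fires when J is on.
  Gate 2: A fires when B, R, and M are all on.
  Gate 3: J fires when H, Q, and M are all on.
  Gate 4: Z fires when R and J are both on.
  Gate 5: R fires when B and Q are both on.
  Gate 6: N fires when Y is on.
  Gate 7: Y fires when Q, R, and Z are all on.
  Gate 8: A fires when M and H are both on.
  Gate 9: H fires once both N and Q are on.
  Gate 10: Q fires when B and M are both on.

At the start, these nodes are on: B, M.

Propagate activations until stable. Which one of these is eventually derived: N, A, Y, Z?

A

Gate 10: B and M on → Q on.
Gate 5: B and Q on → R on.
Gate 2: B, R, and M on → A on.
Y would need Q, R, and Z (Gate 7), but Z never turns on. Z would need R and J (Gate 4), but J never turns on. N would need Y (Gate 6), but Y never turns on.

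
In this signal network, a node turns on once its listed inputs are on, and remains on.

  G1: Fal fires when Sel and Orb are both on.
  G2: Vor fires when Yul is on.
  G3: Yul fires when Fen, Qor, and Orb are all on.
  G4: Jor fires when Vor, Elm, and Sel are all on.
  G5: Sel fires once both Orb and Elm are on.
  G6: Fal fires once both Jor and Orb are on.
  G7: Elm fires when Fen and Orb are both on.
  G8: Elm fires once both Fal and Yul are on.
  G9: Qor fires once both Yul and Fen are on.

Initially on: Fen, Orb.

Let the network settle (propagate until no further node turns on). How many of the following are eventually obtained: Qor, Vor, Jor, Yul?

0

Qor would need Yul and Fen (G9), but Yul never turns on.
Vor would need Yul (G2), but Yul never turns on.
Jor would need Vor, Elm, and Sel (G4), but Vor never turns on.
Yul would need Fen, Qor, and Orb (G3), but Qor never turns on.
None of the 4 are reached.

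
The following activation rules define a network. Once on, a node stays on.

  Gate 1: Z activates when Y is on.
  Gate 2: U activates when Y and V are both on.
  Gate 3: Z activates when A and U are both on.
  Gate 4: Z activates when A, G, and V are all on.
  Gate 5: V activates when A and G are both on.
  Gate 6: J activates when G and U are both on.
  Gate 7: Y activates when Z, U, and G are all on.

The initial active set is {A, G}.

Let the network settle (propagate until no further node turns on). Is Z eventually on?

Yes

Gate 5: A and G on → V on.
A, G, and V are on, so Z activates (Gate 4).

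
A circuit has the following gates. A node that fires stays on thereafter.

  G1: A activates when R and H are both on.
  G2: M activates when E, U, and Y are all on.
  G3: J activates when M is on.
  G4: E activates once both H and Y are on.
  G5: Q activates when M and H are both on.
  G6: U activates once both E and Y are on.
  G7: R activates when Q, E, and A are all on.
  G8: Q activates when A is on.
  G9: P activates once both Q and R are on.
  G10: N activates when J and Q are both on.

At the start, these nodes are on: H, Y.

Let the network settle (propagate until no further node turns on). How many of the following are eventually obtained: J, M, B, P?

2

H and Y are on, so E activates (G4).
G6: E and Y on → U on.
G2: E, U, and Y on → M on.
M is on, so J activates (G3).
J: reached.
M: reached.
No rule produces B, and it is not given.
P would need Q and R (G9), but R never turns on.
Reached: J and M — 2 of the 4.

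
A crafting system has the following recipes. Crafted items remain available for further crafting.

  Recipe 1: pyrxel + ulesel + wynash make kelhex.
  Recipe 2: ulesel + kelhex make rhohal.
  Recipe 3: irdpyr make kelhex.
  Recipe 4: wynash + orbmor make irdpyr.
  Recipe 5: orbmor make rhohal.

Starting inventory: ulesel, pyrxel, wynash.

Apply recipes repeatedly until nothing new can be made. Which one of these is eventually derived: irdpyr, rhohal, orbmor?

Using Recipe 1, pyrxel, ulesel, and wynash make kelhex.
ulesel + kelhex → rhohal (Recipe 2).
irdpyr would need wynash and orbmor (Recipe 4), but orbmor is never obtained. No rule produces orbmor, and it is not given.

rhohal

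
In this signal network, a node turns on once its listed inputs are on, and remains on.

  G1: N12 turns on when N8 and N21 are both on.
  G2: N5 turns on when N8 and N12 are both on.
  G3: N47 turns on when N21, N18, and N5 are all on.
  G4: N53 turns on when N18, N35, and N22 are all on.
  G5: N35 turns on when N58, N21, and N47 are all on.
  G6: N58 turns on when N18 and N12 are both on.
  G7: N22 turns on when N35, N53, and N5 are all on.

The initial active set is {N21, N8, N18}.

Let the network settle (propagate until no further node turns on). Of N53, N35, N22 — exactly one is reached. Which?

N8 and N21 are on, so N12 turns on (G1).
G2: N8 and N12 on → N5 on.
G6: N18 and N12 on → N58 on.
G3: N21, N18, and N5 on → N47 on.
N58, N21, and N47 are on, so N35 turns on (G5).
N22 would need N35, N53, and N5 (G7), but N53 never turns on. N53 would need N18, N35, and N22 (G4), but N22 never turns on.

N35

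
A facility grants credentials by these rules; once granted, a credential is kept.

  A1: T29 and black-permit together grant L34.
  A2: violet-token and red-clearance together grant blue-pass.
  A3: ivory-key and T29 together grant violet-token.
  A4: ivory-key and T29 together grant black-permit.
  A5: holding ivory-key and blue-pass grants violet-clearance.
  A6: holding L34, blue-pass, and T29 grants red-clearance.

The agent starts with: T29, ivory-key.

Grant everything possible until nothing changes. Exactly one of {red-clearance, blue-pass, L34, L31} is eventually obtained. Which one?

Holding ivory-key and T29 grants black-permit (A4).
Holding T29 and black-permit grants L34 (A1).
red-clearance would need L34, blue-pass, and T29 (A6), but blue-pass is never granted. blue-pass would need violet-token and red-clearance (A2), but red-clearance is never granted. No rule produces L31, and it is not given.

L34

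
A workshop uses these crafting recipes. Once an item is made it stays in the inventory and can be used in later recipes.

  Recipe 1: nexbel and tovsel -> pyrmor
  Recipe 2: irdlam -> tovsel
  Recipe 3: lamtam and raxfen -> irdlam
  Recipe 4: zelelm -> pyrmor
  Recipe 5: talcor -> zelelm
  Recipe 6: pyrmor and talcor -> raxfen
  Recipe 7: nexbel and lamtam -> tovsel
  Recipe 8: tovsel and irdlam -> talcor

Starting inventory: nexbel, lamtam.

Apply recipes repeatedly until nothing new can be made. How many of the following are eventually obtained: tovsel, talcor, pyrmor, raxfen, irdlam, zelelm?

Using Recipe 7, nexbel and lamtam make tovsel.
Using Recipe 1, nexbel and tovsel make pyrmor.
tovsel: reached.
talcor would need tovsel and irdlam (Recipe 8), but irdlam is never obtained.
pyrmor: reached.
raxfen would need pyrmor and talcor (Recipe 6), but talcor is never obtained.
irdlam would need lamtam and raxfen (Recipe 3), but raxfen is never obtained.
zelelm would need talcor (Recipe 5), but talcor is never obtained.
Reached: tovsel and pyrmor — 2 of the 6.

2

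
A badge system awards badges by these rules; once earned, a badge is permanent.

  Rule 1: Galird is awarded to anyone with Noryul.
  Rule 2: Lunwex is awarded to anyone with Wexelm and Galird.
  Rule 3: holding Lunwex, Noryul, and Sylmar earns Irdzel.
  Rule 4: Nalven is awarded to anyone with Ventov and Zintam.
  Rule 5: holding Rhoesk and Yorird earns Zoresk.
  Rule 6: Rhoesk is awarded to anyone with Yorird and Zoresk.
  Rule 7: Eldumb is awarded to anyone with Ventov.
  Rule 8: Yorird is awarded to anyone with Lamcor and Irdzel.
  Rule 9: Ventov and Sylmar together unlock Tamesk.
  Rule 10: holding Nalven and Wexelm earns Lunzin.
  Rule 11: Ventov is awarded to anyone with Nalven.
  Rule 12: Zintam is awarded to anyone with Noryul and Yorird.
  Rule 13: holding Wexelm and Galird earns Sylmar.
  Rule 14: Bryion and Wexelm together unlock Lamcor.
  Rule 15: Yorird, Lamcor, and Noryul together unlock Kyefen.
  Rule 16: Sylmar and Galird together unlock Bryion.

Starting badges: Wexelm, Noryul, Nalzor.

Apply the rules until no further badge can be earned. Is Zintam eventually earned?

With Noryul, Galird is earned (Rule 1).
With Wexelm and Galird, Lunwex is earned (Rule 2).
With Wexelm and Galird, Sylmar is earned (Rule 13).
With Lunwex, Noryul, and Sylmar, Irdzel is earned (Rule 3).
With Sylmar and Galird, Bryion is earned (Rule 16).
With Bryion and Wexelm, Lamcor is earned (Rule 14).
With Lamcor and Irdzel, Yorird is earned (Rule 8).
With Noryul and Yorird, Zintam is earned (Rule 12).

Yes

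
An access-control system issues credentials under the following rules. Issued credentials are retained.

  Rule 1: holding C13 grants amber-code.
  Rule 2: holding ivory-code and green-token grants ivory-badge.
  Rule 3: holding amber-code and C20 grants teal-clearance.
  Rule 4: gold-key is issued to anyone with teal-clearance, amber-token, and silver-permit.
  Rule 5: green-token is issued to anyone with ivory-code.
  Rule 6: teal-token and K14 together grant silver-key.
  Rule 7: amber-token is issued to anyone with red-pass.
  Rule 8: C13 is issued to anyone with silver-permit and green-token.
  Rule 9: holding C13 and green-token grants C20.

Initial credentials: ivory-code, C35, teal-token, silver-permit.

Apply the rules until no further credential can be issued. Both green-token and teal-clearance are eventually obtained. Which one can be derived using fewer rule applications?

green-token: Holding ivory-code grants green-token (Rule 5). [1 rule application]
teal-clearance: Holding ivory-code grants green-token (Rule 5). Holding silver-permit and green-token grants C13 (Rule 8). Holding C13 and green-token grants C20 (Rule 9). Holding C13 grants amber-code (Rule 1). Holding amber-code and C20 grants teal-clearance (Rule 3). [5 rule applications]
green-token needs fewer.

green-token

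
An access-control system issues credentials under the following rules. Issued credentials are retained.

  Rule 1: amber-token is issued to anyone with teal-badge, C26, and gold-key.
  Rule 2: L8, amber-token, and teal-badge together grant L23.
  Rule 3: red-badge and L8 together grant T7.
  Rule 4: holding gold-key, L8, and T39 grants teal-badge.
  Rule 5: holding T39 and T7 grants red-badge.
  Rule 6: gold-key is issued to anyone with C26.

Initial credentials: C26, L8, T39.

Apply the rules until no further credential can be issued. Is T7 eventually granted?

T7 would need red-badge and L8 (Rule 3), but red-badge is never granted.

No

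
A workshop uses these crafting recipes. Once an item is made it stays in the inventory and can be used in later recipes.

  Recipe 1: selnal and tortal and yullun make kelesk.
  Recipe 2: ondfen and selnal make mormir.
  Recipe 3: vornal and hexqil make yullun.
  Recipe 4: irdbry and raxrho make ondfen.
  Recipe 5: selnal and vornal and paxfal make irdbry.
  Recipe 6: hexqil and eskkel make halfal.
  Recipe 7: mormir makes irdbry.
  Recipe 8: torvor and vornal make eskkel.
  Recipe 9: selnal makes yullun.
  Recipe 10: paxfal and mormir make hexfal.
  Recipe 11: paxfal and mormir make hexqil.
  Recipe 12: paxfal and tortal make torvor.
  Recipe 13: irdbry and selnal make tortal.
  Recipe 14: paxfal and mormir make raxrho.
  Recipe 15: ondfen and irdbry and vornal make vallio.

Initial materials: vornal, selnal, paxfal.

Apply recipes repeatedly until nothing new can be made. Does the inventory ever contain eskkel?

Yes

Using Recipe 5, selnal, vornal, and paxfal make irdbry.
irdbry and selnal → tortal (Recipe 13).
paxfal and tortal → torvor (Recipe 12).
Using Recipe 8, torvor and vornal make eskkel.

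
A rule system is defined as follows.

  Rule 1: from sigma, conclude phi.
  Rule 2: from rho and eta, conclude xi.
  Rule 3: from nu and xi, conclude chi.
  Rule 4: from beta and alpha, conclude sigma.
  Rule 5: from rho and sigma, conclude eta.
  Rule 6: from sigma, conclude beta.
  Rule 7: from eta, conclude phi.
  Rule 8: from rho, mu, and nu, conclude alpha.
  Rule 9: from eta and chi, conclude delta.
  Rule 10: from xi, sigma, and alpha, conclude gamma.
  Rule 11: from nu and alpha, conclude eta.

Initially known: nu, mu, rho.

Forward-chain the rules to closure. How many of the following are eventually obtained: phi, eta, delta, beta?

3

From rho, mu, and nu, Rule 8 gives alpha.
From nu and alpha, Rule 11 gives eta.
From eta, Rule 7 gives phi.
rho and eta hold, so xi follows (Rule 2).
From nu and xi, Rule 3 gives chi.
eta and chi hold, so delta follows (Rule 9).
phi: reached.
eta: reached.
delta: reached.
beta would need sigma (Rule 6), but sigma is never established.
Reached: phi, eta, and delta — 3 of the 4.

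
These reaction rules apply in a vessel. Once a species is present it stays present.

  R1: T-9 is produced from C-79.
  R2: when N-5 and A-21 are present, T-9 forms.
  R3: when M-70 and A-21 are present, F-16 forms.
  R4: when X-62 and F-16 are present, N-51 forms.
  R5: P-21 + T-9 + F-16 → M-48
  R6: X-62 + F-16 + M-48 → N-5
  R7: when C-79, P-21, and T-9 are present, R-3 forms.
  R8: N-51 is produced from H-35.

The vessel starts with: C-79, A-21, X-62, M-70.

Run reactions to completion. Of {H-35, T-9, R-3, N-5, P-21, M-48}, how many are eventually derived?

C-79 present → T-9 forms (R1).
No rule produces H-35, and it is not given.
T-9: reached.
R-3 would need C-79, P-21, and T-9 (R7), but P-21 never forms.
N-5 would need X-62, F-16, and M-48 (R6), but M-48 never forms.
No rule produces P-21, and it is not given.
M-48 would need P-21, T-9, and F-16 (R5), but P-21 never forms.
Reached: T-9 — 1 of the 6.

1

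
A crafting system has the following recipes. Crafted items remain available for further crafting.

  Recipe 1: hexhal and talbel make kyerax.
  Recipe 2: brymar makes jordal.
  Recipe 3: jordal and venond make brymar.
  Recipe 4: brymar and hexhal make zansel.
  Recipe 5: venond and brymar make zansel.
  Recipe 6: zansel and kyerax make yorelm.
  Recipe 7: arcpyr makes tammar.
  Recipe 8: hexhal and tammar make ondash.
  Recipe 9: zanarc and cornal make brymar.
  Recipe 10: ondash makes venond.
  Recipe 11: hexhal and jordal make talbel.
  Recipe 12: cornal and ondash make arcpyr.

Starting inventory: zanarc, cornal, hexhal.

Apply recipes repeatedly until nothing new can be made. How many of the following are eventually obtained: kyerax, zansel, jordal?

Using Recipe 9, zanarc and cornal make brymar.
Using Recipe 4, brymar and hexhal make zansel.
brymar → jordal (Recipe 2).
Using Recipe 11, hexhal and jordal make talbel.
Using Recipe 1, hexhal and talbel make kyerax.
kyerax: reached.
zansel: reached.
jordal: reached.
All 3 are reached.

3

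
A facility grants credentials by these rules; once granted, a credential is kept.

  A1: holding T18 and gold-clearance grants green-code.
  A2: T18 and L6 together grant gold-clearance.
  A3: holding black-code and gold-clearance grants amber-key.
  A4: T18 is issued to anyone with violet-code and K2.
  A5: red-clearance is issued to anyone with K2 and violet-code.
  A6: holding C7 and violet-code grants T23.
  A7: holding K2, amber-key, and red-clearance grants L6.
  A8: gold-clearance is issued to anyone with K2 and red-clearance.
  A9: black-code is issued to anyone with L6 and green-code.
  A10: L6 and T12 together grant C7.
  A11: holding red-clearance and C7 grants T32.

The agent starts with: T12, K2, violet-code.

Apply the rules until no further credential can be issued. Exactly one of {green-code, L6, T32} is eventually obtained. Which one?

Holding violet-code and K2 grants T18 (A4).
Holding K2 and violet-code grants red-clearance (A5).
Holding K2 and red-clearance grants gold-clearance (A8).
Holding T18 and gold-clearance grants green-code (A1).
L6 would need K2, amber-key, and red-clearance (A7), but amber-key is never granted. T32 would need red-clearance and C7 (A11), but C7 is never granted.

green-code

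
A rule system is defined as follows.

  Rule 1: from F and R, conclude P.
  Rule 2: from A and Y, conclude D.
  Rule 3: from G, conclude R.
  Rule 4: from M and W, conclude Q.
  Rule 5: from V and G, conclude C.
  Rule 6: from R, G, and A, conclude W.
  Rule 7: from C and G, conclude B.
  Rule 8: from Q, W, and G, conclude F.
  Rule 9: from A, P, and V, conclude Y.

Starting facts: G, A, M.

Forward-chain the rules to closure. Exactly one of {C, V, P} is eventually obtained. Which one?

P

G holds, so R follows (Rule 3).
From R, G, and A, Rule 6 gives W.
From M and W, Rule 4 gives Q.
From Q, W, and G, Rule 8 gives F.
From F and R, Rule 1 gives P.
C would need V and G (Rule 5), but V is never established. No rule produces V, and it is not given.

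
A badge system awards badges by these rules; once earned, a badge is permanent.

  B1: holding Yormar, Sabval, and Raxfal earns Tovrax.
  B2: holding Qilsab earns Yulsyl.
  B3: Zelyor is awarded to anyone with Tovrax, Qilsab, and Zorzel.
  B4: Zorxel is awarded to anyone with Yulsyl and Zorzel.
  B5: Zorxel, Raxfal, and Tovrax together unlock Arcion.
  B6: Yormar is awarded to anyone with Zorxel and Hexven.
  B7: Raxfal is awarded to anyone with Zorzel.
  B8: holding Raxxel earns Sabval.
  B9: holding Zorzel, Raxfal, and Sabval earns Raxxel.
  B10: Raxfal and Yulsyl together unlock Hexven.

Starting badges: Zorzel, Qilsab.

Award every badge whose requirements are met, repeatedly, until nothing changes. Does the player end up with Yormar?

With Qilsab, Yulsyl is earned (B2).
With Zorzel, Raxfal is earned (B7).
With Raxfal and Yulsyl, Hexven is earned (B10).
With Yulsyl and Zorzel, Zorxel is earned (B4).
With Zorxel and Hexven, Yormar is earned (B6).

Yes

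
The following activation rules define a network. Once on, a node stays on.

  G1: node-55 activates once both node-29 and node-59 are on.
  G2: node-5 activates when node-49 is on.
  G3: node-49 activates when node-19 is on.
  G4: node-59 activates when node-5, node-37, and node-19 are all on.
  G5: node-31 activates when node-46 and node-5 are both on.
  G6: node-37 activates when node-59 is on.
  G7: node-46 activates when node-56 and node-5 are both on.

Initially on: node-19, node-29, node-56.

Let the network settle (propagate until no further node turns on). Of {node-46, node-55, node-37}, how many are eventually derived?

G3: node-19 on → node-49 on.
node-49 is on, so node-5 activates (G2).
node-56 and node-5 are on, so node-46 activates (G7).
node-46: reached.
node-55 would need node-29 and node-59 (G1), but node-59 never turns on.
node-37 would need node-59 (G6), but node-59 never turns on.
Reached: node-46 — 1 of the 3.

1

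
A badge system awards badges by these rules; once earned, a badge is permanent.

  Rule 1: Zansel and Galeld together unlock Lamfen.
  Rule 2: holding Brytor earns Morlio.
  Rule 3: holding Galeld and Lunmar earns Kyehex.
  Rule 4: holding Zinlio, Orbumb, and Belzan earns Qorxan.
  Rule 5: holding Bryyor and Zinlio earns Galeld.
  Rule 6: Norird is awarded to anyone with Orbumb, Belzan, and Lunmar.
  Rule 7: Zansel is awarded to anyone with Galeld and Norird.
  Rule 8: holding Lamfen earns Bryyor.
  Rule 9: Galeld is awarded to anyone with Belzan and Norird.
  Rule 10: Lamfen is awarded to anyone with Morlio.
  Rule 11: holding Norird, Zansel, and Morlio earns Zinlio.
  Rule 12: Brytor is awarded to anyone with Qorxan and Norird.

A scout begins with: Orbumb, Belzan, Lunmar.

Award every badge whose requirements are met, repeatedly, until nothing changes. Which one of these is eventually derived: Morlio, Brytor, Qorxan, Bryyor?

Bryyor

With Orbumb, Belzan, and Lunmar, Norird is earned (Rule 6).
With Belzan and Norird, Galeld is earned (Rule 9).
With Galeld and Norird, Zansel is earned (Rule 7).
With Zansel and Galeld, Lamfen is earned (Rule 1).
With Lamfen, Bryyor is earned (Rule 8).
Brytor would need Qorxan and Norird (Rule 12), but Qorxan is never earned. Morlio would need Brytor (Rule 2), but Brytor is never earned. Qorxan would need Zinlio, Orbumb, and Belzan (Rule 4), but Zinlio is never earned.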